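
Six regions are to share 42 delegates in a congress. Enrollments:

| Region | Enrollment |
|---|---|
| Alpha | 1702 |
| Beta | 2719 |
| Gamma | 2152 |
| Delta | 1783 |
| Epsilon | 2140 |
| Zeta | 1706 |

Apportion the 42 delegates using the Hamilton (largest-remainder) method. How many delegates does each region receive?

Alpha=6; Beta=9; Gamma=8; Delta=6; Epsilon=7; Zeta=6

Total 12202; standard divisor 12202/42 ≈ 290.524.
Standard quotas: Alpha 5.858, Beta 9.359, Gamma 7.407, Delta 6.137, Epsilon 7.366, Zeta 5.872.
Lower quotas: Alpha 5, Beta 9, Gamma 7, Delta 6, Epsilon 7, Zeta 5 (sum 39, leaving 3 seats).
Remainders in descending order: Zeta 0.872, Alpha 0.858, Gamma 0.407, Epsilon 0.366, Beta 0.359, Delta 0.137.
Largest remainders: Zeta, Alpha, Gamma receive the extra seats.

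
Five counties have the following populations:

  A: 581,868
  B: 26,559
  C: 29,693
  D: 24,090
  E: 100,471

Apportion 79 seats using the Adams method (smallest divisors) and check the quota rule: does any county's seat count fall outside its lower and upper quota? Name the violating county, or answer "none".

A

Standard quotas: A 60.271, B 2.751, C 3.076, D 2.495, E 10.407.
Adams allocation: A 59, B 3, C 3, D 3, E 11.
A has quota 60.271 (lower 60, upper 61) but receives 59 — outside the quota interval.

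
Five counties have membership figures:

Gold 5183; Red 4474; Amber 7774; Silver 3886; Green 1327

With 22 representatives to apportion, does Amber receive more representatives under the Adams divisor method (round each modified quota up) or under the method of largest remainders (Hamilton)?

Hamilton

Adams: Gold 5, Red 4, Amber 7, Silver 4, Green 2.
Hamilton: Gold 5, Red 4, Amber 8, Silver 4, Green 1.
Amber gets 7 under Adams and 8 under Hamilton.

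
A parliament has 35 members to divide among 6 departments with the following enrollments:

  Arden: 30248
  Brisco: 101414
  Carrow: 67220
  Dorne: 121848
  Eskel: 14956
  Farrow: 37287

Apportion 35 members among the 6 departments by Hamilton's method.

Arden: 3, Brisco: 10, Carrow: 6, Dorne: 11, Eskel: 1, Farrow: 4

Standard divisor: 372973 ÷ 35 ≈ 10656.371.
Standard quotas: Arden 2.8385, Brisco 9.5167, Carrow 6.3080, Dorne 11.4343, Eskel 1.4035, Farrow 3.4990.
Lower quotas: Arden 2, Brisco 9, Carrow 6, Dorne 11, Eskel 1, Farrow 3 (sum 32, leaving 3 seats).
Remainders in descending order: Arden 0.8385, Brisco 0.5167, Farrow 0.4990, Dorne 0.4343, Eskel 0.4035, Carrow 0.3080.
Largest remainders: Arden, Brisco, Farrow receive the extra seats.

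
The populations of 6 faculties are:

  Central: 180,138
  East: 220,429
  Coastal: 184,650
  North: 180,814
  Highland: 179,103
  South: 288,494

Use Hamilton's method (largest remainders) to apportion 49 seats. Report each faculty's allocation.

Central 7, East 9, Coastal 7, North 7, Highland 7, South 12

Standard divisor: 1233628 ÷ 49 ≈ 25176.082.
Standard quotas: Central 7.1551, East 8.7555, Coastal 7.3343, North 7.1820, Highland 7.1140, South 11.4591.
Lower quotas: Central 7, East 8, Coastal 7, North 7, Highland 7, South 11 (sum 47, leaving 2 seats).
Remainders in descending order: East 0.7555, South 0.4591, Coastal 0.3343, North 0.1820, Central 0.1551, Highland 0.1140.
Largest remainders: East, South receive the extra seats.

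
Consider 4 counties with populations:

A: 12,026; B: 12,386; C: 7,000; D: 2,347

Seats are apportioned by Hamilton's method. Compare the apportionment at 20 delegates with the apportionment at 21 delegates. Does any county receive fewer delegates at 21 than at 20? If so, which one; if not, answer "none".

At 20 seats: A 7, B 7, C 4, D 2.
At 21 seats: A 8, B 8, C 4, D 1.
D drops from 2 to 1.

D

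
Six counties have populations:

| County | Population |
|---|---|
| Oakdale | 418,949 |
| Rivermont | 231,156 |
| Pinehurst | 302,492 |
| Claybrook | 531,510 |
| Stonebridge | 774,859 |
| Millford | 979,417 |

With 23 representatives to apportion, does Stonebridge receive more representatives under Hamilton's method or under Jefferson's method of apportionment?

Hamilton: Oakdale 3, Rivermont 2, Pinehurst 2, Claybrook 4, Stonebridge 5, Millford 7.
Jefferson: Oakdale 3, Rivermont 1, Pinehurst 2, Claybrook 4, Stonebridge 6, Millford 7.
Stonebridge gets 5 under Hamilton and 6 under Jefferson.

Jefferson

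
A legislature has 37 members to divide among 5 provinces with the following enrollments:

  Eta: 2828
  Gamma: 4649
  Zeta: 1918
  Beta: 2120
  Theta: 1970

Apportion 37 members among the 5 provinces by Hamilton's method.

Total 13485; standard divisor 13485/37 ≈ 364.459.
Standard quotas: Eta 7.759, Gamma 12.756, Zeta 5.263, Beta 5.817, Theta 5.405.
Lower quotas: Eta 7, Gamma 12, Zeta 5, Beta 5, Theta 5 (sum 34, leaving 3 seats).
Remainders in descending order: Beta 0.817, Eta 0.759, Gamma 0.756, Theta 0.405, Zeta 0.263.
Largest remainders: Beta, Eta, Gamma receive the extra seats.

Eta 8; Gamma 13; Zeta 5; Beta 6; Theta 5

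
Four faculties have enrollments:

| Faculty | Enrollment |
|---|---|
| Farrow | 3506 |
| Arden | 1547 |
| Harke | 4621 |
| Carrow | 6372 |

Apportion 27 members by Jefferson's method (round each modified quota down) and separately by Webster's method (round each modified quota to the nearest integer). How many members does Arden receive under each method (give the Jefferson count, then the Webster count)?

2 and 3

Jefferson: Farrow 6, Arden 2, Harke 8, Carrow 11.
Webster: Farrow 6, Arden 3, Harke 8, Carrow 10.
Arden gets 2 under Jefferson and 3 under Webster.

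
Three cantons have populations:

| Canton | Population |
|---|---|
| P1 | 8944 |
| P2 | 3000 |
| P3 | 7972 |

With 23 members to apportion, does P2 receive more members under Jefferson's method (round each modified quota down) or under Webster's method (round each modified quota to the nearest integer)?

Webster

Jefferson: P1 11, P2 3, P3 9.
Webster: P1 10, P2 4, P3 9.
P2 gets 3 under Jefferson and 4 under Webster.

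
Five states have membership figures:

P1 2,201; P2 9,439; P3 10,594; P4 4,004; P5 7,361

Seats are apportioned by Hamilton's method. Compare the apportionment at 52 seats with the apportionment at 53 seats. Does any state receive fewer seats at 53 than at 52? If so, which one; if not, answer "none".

At 52 seats: P1 4, P2 15, P3 16, P4 6, P5 11.
At 53 seats: P1 3, P2 15, P3 17, P4 6, P5 12.
P1 drops from 4 to 3.

P1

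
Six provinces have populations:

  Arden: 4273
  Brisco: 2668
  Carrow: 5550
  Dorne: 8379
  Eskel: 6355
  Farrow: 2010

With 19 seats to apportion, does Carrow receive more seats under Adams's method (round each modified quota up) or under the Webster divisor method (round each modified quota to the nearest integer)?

Adams: Arden 3, Brisco 2, Carrow 3, Dorne 5, Eskel 4, Farrow 2.
Webster: Arden 3, Brisco 2, Carrow 4, Dorne 5, Eskel 4, Farrow 1.
Carrow gets 3 under Adams and 4 under Webster.

Webster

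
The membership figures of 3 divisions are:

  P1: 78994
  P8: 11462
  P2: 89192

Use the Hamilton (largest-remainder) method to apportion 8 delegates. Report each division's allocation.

The standard divisor is 179648/8 = 22456.
Standard quotas: P1 3.5177, P8 0.5104, P2 3.9719.
Lower quotas: P1 3, P8 0, P2 3 (sum 6, leaving 2 seats).
Remainders in descending order: P2 0.9719, P1 0.5177, P8 0.5104.
Largest remainders: P2, P1 receive the extra seats.

P1 4, P8 0, P2 4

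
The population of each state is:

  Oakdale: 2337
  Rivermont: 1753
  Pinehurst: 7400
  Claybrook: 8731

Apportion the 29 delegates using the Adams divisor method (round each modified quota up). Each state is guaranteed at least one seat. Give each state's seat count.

Standard divisor 20221/29 ≈ 697.276; standard quotas: Oakdale 3.352, Rivermont 2.514, Pinehurst 10.613, Claybrook 12.522.
Rounding up gives 4, 3, 11, 13 = 31 seats, so the divisor must be adjusted.
With modified divisor 760: modified quotas Oakdale 3.075, Rivermont 2.307, Pinehurst 9.737, Claybrook 11.488.
Rounding up: Oakdale 4, Rivermont 3, Pinehurst 10, Claybrook 12 (total 29).

Oakdale: 4, Rivermont: 3, Pinehurst: 10, Claybrook: 12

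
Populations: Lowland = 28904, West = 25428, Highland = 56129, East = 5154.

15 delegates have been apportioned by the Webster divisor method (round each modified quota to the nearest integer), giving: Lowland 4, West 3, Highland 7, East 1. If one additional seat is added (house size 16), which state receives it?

Highland

Priority for the next seat is population ÷ (current seats + 0.5).
Priorities: Lowland 6423.111, West 7265.143, Highland 7483.867, East 3436.000.
Highest priority: Highland.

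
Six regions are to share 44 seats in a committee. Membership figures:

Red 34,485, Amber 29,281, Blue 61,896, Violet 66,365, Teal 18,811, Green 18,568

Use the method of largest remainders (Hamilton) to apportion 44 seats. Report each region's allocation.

Red: 7, Amber: 6, Blue: 12, Violet: 13, Teal: 3, Green: 3

The standard divisor is 229406/44 ≈ 5213.773.
Standard quotas: Red 6.6142, Amber 5.6161, Blue 11.8716, Violet 12.7288, Teal 3.6079, Green 3.5613.
Lower quotas: Red 6, Amber 5, Blue 11, Violet 12, Teal 3, Green 3 (sum 40, leaving 4 seats).
Remainders in descending order: Blue 0.8716, Violet 0.7288, Amber 0.6161, Red 0.6142, Teal 0.6079, Green 0.5613.
The surplus seats go to Blue, Violet, Amber, Red.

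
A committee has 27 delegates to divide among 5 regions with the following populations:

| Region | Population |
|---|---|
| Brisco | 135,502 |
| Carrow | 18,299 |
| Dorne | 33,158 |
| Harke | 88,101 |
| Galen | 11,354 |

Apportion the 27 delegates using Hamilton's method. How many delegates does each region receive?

Brisco 13; Carrow 2; Dorne 3; Harke 8; Galen 1

Standard divisor: 286414 ÷ 27 ≈ 10607.926.
Standard quotas: Brisco 12.7737, Carrow 1.7250, Dorne 3.1258, Harke 8.3052, Galen 1.0703.
Lower quotas: Brisco 12, Carrow 1, Dorne 3, Harke 8, Galen 1 (sum 25, leaving 2 seats).
Remainders in descending order: Brisco 0.7737, Carrow 0.7250, Harke 0.3052, Dorne 0.1258, Galen 0.0703.
The surplus seats go to Brisco, Carrow.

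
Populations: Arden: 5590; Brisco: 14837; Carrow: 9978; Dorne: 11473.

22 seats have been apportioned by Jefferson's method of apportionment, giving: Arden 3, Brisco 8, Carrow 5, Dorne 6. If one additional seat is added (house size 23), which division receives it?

Priority for the next seat is population ÷ (current seats + 1).
Priorities: Arden 1397.500, Brisco 1648.556, Carrow 1663.000, Dorne 1639.000.
Highest priority: Carrow.

Carrow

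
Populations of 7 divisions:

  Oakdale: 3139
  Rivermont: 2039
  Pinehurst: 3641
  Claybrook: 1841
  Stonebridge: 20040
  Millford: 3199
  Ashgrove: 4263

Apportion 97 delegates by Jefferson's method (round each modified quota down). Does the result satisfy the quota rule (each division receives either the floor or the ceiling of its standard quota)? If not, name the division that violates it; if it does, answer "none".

Standard quotas: Oakdale 7.979, Rivermont 5.183, Pinehurst 9.255, Claybrook 4.679, Stonebridge 50.938, Millford 8.131, Ashgrove 10.836.
Jefferson allocation: Oakdale 8, Rivermont 5, Pinehurst 9, Claybrook 4, Stonebridge 52, Millford 8, Ashgrove 11.
Stonebridge has quota 50.938 (lower 50, upper 51) but receives 52 — outside the quota interval.

Stonebridge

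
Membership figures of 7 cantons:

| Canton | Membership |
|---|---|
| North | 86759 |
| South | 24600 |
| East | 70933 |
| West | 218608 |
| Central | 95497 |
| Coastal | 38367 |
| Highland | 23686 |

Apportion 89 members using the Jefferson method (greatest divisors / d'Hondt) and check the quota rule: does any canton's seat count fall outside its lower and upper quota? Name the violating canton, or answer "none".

West

Standard quotas: North 13.827, South 3.920, East 11.305, West 34.839, Central 15.219, Coastal 6.115, Highland 3.775.
Jefferson allocation: North 14, South 4, East 11, West 36, Central 15, Coastal 6, Highland 3.
West has quota 34.839 (lower 34, upper 35) but receives 36 — outside the quota interval.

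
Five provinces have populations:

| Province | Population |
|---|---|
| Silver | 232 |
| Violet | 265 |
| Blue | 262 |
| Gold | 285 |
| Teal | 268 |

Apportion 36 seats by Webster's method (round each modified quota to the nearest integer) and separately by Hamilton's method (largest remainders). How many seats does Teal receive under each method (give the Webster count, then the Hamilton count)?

Webster: Silver 6, Violet 7, Blue 7, Gold 8, Teal 8.
Hamilton: Silver 7, Violet 7, Blue 7, Gold 8, Teal 7.
Teal gets 8 under Webster and 7 under Hamilton.

8 and 7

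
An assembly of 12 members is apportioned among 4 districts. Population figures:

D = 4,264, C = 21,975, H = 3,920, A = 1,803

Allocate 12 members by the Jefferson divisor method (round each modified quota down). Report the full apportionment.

D 1, C 10, H 1, A 0

Standard divisor 31962/12 ≈ 2663.5; standard quotas: D 1.601, C 8.250, H 1.472, A 0.677.
Rounding down gives 1, 8, 1, 0 = 10 seats, so the divisor must be adjusted.
With modified divisor 2160: modified quotas D 1.974, C 10.174, H 1.815, A 0.835.
Rounding down: D 1, C 10, H 1, A 0 (total 12).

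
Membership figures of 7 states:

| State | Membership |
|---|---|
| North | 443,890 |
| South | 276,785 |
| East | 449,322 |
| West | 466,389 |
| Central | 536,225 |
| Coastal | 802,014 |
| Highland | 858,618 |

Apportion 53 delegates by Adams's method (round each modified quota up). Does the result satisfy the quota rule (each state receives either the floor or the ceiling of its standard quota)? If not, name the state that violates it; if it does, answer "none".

none

Standard quotas: North 6.137, South 3.827, East 6.213, West 6.448, Central 7.414, Coastal 11.089, Highland 11.872.
Adams allocation: North 6, South 4, East 6, West 7, Central 7, Coastal 11, Highland 12.
Every allocation lies between the lower and upper quota.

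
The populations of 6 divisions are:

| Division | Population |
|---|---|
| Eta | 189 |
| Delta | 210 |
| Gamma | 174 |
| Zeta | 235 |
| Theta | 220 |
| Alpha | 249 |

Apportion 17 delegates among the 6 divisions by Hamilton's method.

Eta: 3, Delta: 3, Gamma: 2, Zeta: 3, Theta: 3, Alpha: 3

Total 1277; standard divisor 1277/17 ≈ 75.118.
Standard quotas: Eta 2.516, Delta 2.796, Gamma 2.316, Zeta 3.128, Theta 2.929, Alpha 3.315.
Lower quotas: Eta 2, Delta 2, Gamma 2, Zeta 3, Theta 2, Alpha 3 (sum 14, leaving 3 seats).
Remainders in descending order: Theta 0.929, Delta 0.796, Eta 0.516, Gamma 0.316, Alpha 0.315, Zeta 0.128.
The surplus seats go to Theta, Delta, Eta.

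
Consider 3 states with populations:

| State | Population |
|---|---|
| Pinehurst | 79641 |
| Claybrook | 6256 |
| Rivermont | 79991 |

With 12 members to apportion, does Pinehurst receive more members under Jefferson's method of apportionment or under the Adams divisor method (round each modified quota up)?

Jefferson

Jefferson: Pinehurst 6, Claybrook 0, Rivermont 6.
Adams: Pinehurst 5, Claybrook 1, Rivermont 6.
Pinehurst gets 6 under Jefferson and 5 under Adams.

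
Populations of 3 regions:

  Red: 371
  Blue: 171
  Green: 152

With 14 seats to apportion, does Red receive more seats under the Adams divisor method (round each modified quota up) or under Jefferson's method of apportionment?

Jefferson

Adams: Red 7, Blue 4, Green 3.
Jefferson: Red 8, Blue 3, Green 3.
Red gets 7 under Adams and 8 under Jefferson.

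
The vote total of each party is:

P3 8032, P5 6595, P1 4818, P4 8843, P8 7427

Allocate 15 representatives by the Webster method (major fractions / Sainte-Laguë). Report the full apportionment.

Standard divisor 35715/15 ≈ 2381; standard quotas: P3 3.373, P5 2.770, P1 2.024, P4 3.714, P8 3.119.
Rounding to the nearest integer gives P3 3, P5 3, P1 2, P4 4, P8 3 — total 15, matching the house size, so no adjustment is needed.

P3 3; P5 3; P1 2; P4 4; P8 3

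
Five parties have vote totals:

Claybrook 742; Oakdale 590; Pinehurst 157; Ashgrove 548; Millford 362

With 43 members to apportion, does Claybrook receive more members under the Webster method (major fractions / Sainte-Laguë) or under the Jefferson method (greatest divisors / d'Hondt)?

Webster: Claybrook 13, Oakdale 11, Pinehurst 3, Ashgrove 10, Millford 6.
Jefferson: Claybrook 14, Oakdale 11, Pinehurst 2, Ashgrove 10, Millford 6.
Claybrook gets 13 under Webster and 14 under Jefferson.

Jefferson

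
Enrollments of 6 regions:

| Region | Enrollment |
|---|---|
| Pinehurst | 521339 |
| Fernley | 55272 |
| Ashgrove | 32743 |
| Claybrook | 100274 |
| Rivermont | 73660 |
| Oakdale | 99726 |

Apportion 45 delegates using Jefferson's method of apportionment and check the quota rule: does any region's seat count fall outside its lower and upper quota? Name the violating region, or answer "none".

Standard quotas: Pinehurst 26.568, Fernley 2.817, Ashgrove 1.669, Claybrook 5.110, Rivermont 3.754, Oakdale 5.082.
Jefferson allocation: Pinehurst 28, Fernley 3, Ashgrove 1, Claybrook 5, Rivermont 3, Oakdale 5.
Pinehurst has quota 26.568 (lower 26, upper 27) but receives 28 — outside the quota interval.

Pinehurst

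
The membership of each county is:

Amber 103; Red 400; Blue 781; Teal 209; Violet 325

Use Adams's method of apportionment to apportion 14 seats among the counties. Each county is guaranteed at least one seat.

Standard divisor 1818/14 ≈ 129.857; standard quotas: Amber 0.793, Red 3.080, Blue 6.014, Teal 1.609, Violet 2.503.
Rounding up gives 1, 4, 7, 2, 3 = 17 seats, so the divisor must be adjusted.
With modified divisor 160: modified quotas Amber 0.644, Red 2.500, Blue 4.881, Teal 1.306, Violet 2.031.
Rounding up: Amber 1, Red 3, Blue 5, Teal 2, Violet 3 (total 14).

Amber 1; Red 3; Blue 5; Teal 2; Violet 3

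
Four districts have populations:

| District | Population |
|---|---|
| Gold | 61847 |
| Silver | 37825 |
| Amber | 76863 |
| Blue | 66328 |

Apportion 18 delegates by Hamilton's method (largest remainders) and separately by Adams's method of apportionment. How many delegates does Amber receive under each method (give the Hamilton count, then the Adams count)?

Hamilton: Gold 4, Silver 3, Amber 6, Blue 5.
Adams: Gold 5, Silver 3, Amber 5, Blue 5.
Amber gets 6 under Hamilton and 5 under Adams.

6 and 5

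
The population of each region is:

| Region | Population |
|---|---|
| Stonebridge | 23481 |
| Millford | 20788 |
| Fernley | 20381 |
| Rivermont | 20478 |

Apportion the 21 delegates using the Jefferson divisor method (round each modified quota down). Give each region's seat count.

Standard divisor 85128/21 ≈ 4053.714; standard quotas: Stonebridge 5.792, Millford 5.128, Fernley 5.028, Rivermont 5.052.
Rounding down gives 5, 5, 5, 5 = 20 seats, so the divisor must be adjusted.
With modified divisor 3700: modified quotas Stonebridge 6.346, Millford 5.618, Fernley 5.508, Rivermont 5.535.
Rounding down: Stonebridge 6, Millford 5, Fernley 5, Rivermont 5 (total 21).

Stonebridge: 6, Millford: 5, Fernley: 5, Rivermont: 5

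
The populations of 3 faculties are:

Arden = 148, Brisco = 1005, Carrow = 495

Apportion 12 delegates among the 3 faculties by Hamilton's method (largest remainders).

Arden 1, Brisco 7, Carrow 4

Standard divisor: 1648 ÷ 12 ≈ 137.333.
Standard quotas: Arden 1.078, Brisco 7.318, Carrow 3.604.
Lower quotas: Arden 1, Brisco 7, Carrow 3 (sum 11, leaving 1 seat).
Remainders in descending order: Carrow 0.604, Brisco 0.318, Arden 0.078.
Largest remainder: Carrow receives the extra seat.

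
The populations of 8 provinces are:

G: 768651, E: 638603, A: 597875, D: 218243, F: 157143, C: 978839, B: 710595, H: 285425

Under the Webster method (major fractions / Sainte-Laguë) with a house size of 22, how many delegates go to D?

Standard divisor 4355374/22 ≈ 197971.545; standard quotas: G 3.883, E 3.226, A 3.020, D 1.102, F 0.794, C 4.944, B 3.589, H 1.442.
Rounding to the nearest integer gives G 4, E 3, A 3, D 1, F 1, C 5, B 4, H 1 — total 22, matching the house size, so no adjustment is needed.
D receives 1.

1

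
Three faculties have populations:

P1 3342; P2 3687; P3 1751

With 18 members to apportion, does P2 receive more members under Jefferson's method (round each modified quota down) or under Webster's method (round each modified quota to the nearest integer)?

Jefferson

Jefferson: P1 7, P2 8, P3 3.
Webster: P1 7, P2 7, P3 4.
P2 gets 8 under Jefferson and 7 under Webster.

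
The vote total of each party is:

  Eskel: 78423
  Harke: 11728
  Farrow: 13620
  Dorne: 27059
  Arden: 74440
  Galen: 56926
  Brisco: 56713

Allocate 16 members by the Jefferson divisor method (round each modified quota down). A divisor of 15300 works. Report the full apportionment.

With modified divisor 15300: modified quotas Eskel 5.126, Harke 0.767, Farrow 0.890, Dorne 1.769, Arden 4.865, Galen 3.721, Brisco 3.707.
Rounding down: Eskel 5, Harke 0, Farrow 0, Dorne 1, Arden 4, Galen 3, Brisco 3 (total 16).

Eskel=5, Harke=0, Farrow=0, Dorne=1, Arden=4, Galen=3, Brisco=3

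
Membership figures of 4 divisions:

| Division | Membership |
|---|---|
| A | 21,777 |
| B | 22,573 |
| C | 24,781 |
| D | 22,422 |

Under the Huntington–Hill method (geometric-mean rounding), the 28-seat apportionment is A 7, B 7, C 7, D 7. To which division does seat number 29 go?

C

Priority for the next seat is population ÷ (√(s·(s+1))).
Priorities: A 2910.074, B 3016.444, C 3311.500, D 2996.266.
Highest priority: C.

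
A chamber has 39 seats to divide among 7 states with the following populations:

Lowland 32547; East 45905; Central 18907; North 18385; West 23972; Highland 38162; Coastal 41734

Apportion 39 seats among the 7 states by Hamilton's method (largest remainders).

Standard divisor: 219612 ÷ 39 ≈ 5631.077.
Standard quotas: Lowland 5.7799, East 8.1521, Central 3.3576, North 3.2649, West 4.2571, Highland 6.7770, Coastal 7.4114.
Lower quotas: Lowland 5, East 8, Central 3, North 3, West 4, Highland 6, Coastal 7 (sum 36, leaving 3 seats).
Remainders in descending order: Lowland 0.7799, Highland 0.7770, Coastal 0.4114, Central 0.3576, North 0.2649, West 0.2571, East 0.1521.
Largest remainders: Lowland, Highland, Coastal receive the extra seats.

Lowland 6, East 8, Central 3, North 3, West 4, Highland 7, Coastal 8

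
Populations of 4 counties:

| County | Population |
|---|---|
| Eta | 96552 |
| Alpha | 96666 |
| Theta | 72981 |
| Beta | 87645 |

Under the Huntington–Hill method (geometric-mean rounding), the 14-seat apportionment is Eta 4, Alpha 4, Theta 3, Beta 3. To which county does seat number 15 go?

Priority for the next seat is population ÷ (√(s·(s+1))).
Priorities: Eta 21589.684, Alpha 21615.175, Theta 21067.800, Beta 25300.932.
Highest priority: Beta.

Beta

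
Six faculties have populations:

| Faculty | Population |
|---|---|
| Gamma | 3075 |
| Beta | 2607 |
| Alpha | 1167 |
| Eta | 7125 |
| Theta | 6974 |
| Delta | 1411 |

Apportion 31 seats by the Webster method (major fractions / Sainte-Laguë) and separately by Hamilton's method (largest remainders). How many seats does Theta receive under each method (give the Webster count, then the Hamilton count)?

9 and 10

Webster: Gamma 4, Beta 4, Alpha 2, Eta 10, Theta 9, Delta 2.
Hamilton: Gamma 4, Beta 3, Alpha 2, Eta 10, Theta 10, Delta 2.
Theta gets 9 under Webster and 10 under Hamilton.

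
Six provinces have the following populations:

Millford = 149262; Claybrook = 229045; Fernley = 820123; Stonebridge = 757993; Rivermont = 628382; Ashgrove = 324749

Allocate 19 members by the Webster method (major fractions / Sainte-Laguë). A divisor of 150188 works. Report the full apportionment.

Millford=1, Claybrook=2, Fernley=5, Stonebridge=5, Rivermont=4, Ashgrove=2

With modified divisor 150188: modified quotas Millford 0.994, Claybrook 1.525, Fernley 5.461, Stonebridge 5.047, Rivermont 4.184, Ashgrove 2.162.
Rounding to the nearest integer: Millford 1, Claybrook 2, Fernley 5, Stonebridge 5, Rivermont 4, Ashgrove 2 (total 19).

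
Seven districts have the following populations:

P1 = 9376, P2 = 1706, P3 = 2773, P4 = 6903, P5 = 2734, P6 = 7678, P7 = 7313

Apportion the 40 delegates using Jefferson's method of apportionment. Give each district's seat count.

Standard divisor 38483/40 ≈ 962.075; standard quotas: P1 9.746, P2 1.773, P3 2.882, P4 7.175, P5 2.842, P6 7.981, P7 7.601.
Rounding down gives 9, 1, 2, 7, 2, 7, 7 = 35 seats, so the divisor must be adjusted.
With modified divisor 900: modified quotas P1 10.418, P2 1.896, P3 3.081, P4 7.670, P5 3.038, P6 8.531, P7 8.126.
Rounding down: P1 10, P2 1, P3 3, P4 7, P5 3, P6 8, P7 8 (total 40).

P1=10; P2=1; P3=3; P4=7; P5=3; P6=8; P7=8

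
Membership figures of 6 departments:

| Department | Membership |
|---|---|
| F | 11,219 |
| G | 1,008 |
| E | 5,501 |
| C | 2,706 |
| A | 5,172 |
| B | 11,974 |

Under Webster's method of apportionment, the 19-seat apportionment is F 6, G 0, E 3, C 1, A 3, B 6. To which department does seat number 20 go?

G

Priority for the next seat is population ÷ (current seats + 0.5).
Priorities: F 1726.000, G 2016.000, E 1571.714, C 1804.000, A 1477.714, B 1842.154.
Highest priority: G.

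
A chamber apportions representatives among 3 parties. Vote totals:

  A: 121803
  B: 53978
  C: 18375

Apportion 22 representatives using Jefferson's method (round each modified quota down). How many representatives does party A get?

Standard divisor 194156/22 ≈ 8825.273; standard quotas: A 13.802, B 6.116, C 2.082.
Rounding down gives 13, 6, 2 = 21 seats, so the divisor must be adjusted.
With modified divisor 8400: modified quotas A 14.500, B 6.426, C 2.188.
Rounding down: A 14, B 6, C 2 (total 22).
A receives 14.

14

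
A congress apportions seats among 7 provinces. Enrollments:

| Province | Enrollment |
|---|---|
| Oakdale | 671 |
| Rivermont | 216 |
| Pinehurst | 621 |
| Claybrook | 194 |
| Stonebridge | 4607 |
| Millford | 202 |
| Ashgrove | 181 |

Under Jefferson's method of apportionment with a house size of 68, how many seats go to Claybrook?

2

Standard divisor 6692/68 ≈ 98.412; standard quotas: Oakdale 6.818, Rivermont 2.195, Pinehurst 6.310, Claybrook 1.971, Stonebridge 46.814, Millford 2.053, Ashgrove 1.839.
Rounding down gives 6, 2, 6, 1, 46, 2, 1 = 64 seats, so the divisor must be adjusted.
With modified divisor 95: modified quotas Oakdale 7.063, Rivermont 2.274, Pinehurst 6.537, Claybrook 2.042, Stonebridge 48.495, Millford 2.126, Ashgrove 1.905.
Rounding down: Oakdale 7, Rivermont 2, Pinehurst 6, Claybrook 2, Stonebridge 48, Millford 2, Ashgrove 1 (total 68).
Claybrook receives 2.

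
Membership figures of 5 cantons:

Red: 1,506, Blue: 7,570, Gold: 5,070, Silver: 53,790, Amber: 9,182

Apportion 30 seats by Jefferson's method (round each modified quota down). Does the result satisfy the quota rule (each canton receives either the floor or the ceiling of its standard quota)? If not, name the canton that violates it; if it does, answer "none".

Standard quotas: Red 0.586, Blue 2.945, Gold 1.972, Silver 20.925, Amber 3.572.
Jefferson allocation: Red 0, Blue 3, Gold 2, Silver 22, Amber 3.
Silver has quota 20.925 (lower 20, upper 21) but receives 22 — outside the quota interval.

Silver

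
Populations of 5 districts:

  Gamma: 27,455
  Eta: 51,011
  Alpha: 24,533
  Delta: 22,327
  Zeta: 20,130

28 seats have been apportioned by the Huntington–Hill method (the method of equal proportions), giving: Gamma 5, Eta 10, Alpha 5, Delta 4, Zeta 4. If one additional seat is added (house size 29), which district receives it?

Priority for the next seat is population ÷ (√(s·(s+1))).
Priorities: Gamma 5012.574, Eta 4863.708, Alpha 4479.093, Delta 4992.469, Zeta 4501.205.
Highest priority: Gamma.

Gamma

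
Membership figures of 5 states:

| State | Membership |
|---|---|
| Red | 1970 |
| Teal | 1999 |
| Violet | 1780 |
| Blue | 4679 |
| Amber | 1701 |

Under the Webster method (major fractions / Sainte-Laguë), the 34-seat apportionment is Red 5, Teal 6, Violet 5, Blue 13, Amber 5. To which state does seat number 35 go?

Red

Priority for the next seat is population ÷ (current seats + 0.5).
Priorities: Red 358.182, Teal 307.538, Violet 323.636, Blue 346.593, Amber 309.273.
Highest priority: Red.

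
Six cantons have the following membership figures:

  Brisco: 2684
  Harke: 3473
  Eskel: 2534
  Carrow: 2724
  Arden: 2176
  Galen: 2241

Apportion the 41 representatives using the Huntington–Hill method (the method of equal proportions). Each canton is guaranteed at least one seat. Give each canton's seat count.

Brisco 7; Harke 9; Eskel 6; Carrow 7; Arden 6; Galen 6

With divisor 394: modified quotas Brisco 6.812, Harke 8.815, Eskel 6.431, Carrow 6.914, Arden 5.523, Galen 5.688.
Geometric-mean thresholds: Brisco √(6·7)=6.481, Harke √(8·9)=8.485, Eskel √(6·7)=6.481, Carrow √(6·7)=6.481, Arden √(5·6)=5.477, Galen √(5·6)=5.477.
Each quota rounded against its threshold gives Brisco 7, Harke 9, Eskel 6, Carrow 7, Arden 6, Galen 6 (total 41).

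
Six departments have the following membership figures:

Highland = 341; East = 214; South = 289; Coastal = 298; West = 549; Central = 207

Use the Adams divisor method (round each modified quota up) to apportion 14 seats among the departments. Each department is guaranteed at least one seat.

Standard divisor 1898/14 ≈ 135.571; standard quotas: Highland 2.515, East 1.579, South 2.132, Coastal 2.198, West 4.050, Central 1.527.
Rounding up gives 3, 2, 3, 3, 5, 2 = 18 seats, so the divisor must be adjusted.
With modified divisor 180: modified quotas Highland 1.894, East 1.189, South 1.606, Coastal 1.656, West 3.050, Central 1.150.
Rounding up: Highland 2, East 2, South 2, Coastal 2, West 4, Central 2 (total 14).

Highland 2, East 2, South 2, Coastal 2, West 4, Central 2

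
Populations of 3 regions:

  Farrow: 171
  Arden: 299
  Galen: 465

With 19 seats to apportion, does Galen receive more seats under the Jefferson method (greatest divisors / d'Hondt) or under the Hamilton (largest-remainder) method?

Jefferson

Jefferson: Farrow 3, Arden 6, Galen 10.
Hamilton: Farrow 4, Arden 6, Galen 9.
Galen gets 10 under Jefferson and 9 under Hamilton.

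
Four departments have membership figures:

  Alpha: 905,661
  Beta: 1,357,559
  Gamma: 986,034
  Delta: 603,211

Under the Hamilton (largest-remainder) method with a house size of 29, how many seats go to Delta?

Standard divisor: 3852465 ÷ 29 ≈ 132843.621.
Standard quotas: Alpha 6.8175, Beta 10.2192, Gamma 7.4225, Delta 4.5408.
Lower quotas: Alpha 6, Beta 10, Gamma 7, Delta 4 (sum 27, leaving 2 seats).
Remainders in descending order: Alpha 0.8175, Delta 0.5408, Gamma 0.4225, Beta 0.2192.
Largest remainders: Alpha, Delta receive the extra seats.
Delta receives 5.

5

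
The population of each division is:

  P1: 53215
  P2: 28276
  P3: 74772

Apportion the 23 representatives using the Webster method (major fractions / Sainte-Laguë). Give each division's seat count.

P1: 8; P2: 4; P3: 11

Standard divisor 156263/23 ≈ 6794.043; standard quotas: P1 7.833, P2 4.162, P3 11.006.
Rounding to the nearest integer gives P1 8, P2 4, P3 11 — total 23, matching the house size, so no adjustment is needed.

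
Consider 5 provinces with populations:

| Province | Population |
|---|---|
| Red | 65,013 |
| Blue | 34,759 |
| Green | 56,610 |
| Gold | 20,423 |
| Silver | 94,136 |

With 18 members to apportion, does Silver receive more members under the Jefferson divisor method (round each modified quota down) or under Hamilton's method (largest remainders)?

Jefferson

Jefferson: Red 4, Blue 2, Green 4, Gold 1, Silver 7.
Hamilton: Red 4, Blue 2, Green 4, Gold 2, Silver 6.
Silver gets 7 under Jefferson and 6 under Hamilton.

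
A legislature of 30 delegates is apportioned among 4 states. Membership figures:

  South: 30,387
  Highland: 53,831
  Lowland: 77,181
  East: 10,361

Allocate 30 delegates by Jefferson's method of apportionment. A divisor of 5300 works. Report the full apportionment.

With modified divisor 5300: modified quotas South 5.733, Highland 10.157, Lowland 14.562, East 1.955.
Rounding down: South 5, Highland 10, Lowland 14, East 1 (total 30).

South 5; Highland 10; Lowland 14; East 1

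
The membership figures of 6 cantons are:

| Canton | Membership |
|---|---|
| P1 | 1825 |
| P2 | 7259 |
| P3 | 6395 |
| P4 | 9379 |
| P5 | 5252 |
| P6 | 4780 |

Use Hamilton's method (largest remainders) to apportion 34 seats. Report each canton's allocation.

The standard divisor is 34890/34 ≈ 1026.176.
Standard quotas: P1 1.7784, P2 7.0738, P3 6.2319, P4 9.1398, P5 5.1180, P6 4.6581.
Lower quotas: P1 1, P2 7, P3 6, P4 9, P5 5, P6 4 (sum 32, leaving 2 seats).
Remainders in descending order: P1 0.7784, P6 0.6581, P3 0.2319, P4 0.1398, P5 0.1180, P2 0.0738.
The surplus seats go to P1, P6.

P1 2, P2 7, P3 6, P4 9, P5 5, P6 5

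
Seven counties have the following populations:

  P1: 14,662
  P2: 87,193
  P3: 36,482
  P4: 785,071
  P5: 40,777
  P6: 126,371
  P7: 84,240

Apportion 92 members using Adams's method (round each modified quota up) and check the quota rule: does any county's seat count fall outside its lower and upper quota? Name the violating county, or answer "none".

Standard quotas: P1 1.148, P2 6.828, P3 2.857, P4 61.480, P5 3.193, P6 9.896, P7 6.597.
Adams allocation: P1 2, P2 7, P3 3, P4 59, P5 4, P6 10, P7 7.
P4 has quota 61.480 (lower 61, upper 62) but receives 59 — outside the quota interval.

P4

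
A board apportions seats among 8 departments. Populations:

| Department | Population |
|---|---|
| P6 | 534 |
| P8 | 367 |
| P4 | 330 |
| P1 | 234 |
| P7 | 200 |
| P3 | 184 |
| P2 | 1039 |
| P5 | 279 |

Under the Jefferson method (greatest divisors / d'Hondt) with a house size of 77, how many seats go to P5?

Standard divisor 3167/77 ≈ 41.13; standard quotas: P6 12.983, P8 8.923, P4 8.023, P1 5.689, P7 4.863, P3 4.474, P2 25.261, P5 6.783.
Rounding down gives 12, 8, 8, 5, 4, 4, 25, 6 = 72 seats, so the divisor must be adjusted.
With modified divisor 39.4: modified quotas P6 13.553, P8 9.315, P4 8.376, P1 5.939, P7 5.076, P3 4.670, P2 26.371, P5 7.081.
Rounding down: P6 13, P8 9, P4 8, P1 5, P7 5, P3 4, P2 26, P5 7 (total 77).
P5 receives 7.

7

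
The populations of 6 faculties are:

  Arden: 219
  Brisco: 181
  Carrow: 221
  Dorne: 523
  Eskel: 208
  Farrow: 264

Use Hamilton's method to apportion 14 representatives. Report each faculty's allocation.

Arden=2; Brisco=2; Carrow=2; Dorne=4; Eskel=2; Farrow=2

Total 1616; standard divisor 1616/14 ≈ 115.429.
Standard quotas: Arden 1.897, Brisco 1.568, Carrow 1.915, Dorne 4.531, Eskel 1.802, Farrow 2.287.
Lower quotas: Arden 1, Brisco 1, Carrow 1, Dorne 4, Eskel 1, Farrow 2 (sum 10, leaving 4 seats).
Remainders in descending order: Carrow 0.915, Arden 0.897, Eskel 0.802, Brisco 0.568, Dorne 0.531, Farrow 0.287.
The surplus seats go to Carrow, Arden, Eskel, Brisco.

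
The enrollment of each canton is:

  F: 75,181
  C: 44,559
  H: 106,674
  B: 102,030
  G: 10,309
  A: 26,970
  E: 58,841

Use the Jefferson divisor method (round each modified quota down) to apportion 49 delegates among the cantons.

Standard divisor 424564/49 ≈ 8664.571; standard quotas: F 8.677, C 5.143, H 12.312, B 11.776, G 1.190, A 3.113, E 6.791.
Rounding down gives 8, 5, 12, 11, 1, 3, 6 = 46 seats, so the divisor must be adjusted.
With modified divisor 8300: modified quotas F 9.058, C 5.369, H 12.852, B 12.293, G 1.242, A 3.249, E 7.089.
Rounding down: F 9, C 5, H 12, B 12, G 1, A 3, E 7 (total 49).

F=9, C=5, H=12, B=12, G=1, A=3, E=7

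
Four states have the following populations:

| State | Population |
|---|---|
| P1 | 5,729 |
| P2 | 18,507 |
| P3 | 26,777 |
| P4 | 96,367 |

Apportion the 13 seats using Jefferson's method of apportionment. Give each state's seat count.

Standard divisor 147380/13 ≈ 11336.923; standard quotas: P1 0.505, P2 1.632, P3 2.362, P4 8.500.
Rounding down gives 0, 1, 2, 8 = 11 seats, so the divisor must be adjusted.
With modified divisor 9400: modified quotas P1 0.609, P2 1.969, P3 2.849, P4 10.252.
Rounding down: P1 0, P2 1, P3 2, P4 10 (total 13).

P1 0, P2 1, P3 2, P4 10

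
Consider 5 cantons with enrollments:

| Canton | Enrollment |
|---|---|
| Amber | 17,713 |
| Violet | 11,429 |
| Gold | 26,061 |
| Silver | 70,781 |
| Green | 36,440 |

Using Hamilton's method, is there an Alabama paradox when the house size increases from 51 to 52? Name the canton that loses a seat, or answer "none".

Violet

At 51 seats: Amber 6, Violet 4, Gold 8, Silver 22, Green 11.
At 52 seats: Amber 6, Violet 3, Gold 8, Silver 23, Green 12.
Violet drops from 4 to 3.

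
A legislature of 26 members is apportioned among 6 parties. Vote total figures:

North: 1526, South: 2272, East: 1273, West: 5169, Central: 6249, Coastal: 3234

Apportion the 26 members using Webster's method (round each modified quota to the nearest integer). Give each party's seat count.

North 2, South 3, East 2, West 7, Central 8, Coastal 4

Standard divisor 19723/26 ≈ 758.577; standard quotas: North 2.012, South 2.995, East 1.678, West 6.814, Central 8.238, Coastal 4.263.
Rounding to the nearest integer gives North 2, South 3, East 2, West 7, Central 8, Coastal 4 — total 26, matching the house size, so no adjustment is needed.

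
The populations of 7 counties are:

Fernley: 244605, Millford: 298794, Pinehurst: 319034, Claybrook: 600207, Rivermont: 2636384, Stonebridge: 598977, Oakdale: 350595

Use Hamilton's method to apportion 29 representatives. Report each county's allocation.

Total 5048596; standard divisor 5048596/29 ≈ 174089.517.
Standard quotas: Fernley 1.4051, Millford 1.7163, Pinehurst 1.8326, Claybrook 3.4477, Rivermont 15.1438, Stonebridge 3.4406, Oakdale 2.0139.
Lower quotas: Fernley 1, Millford 1, Pinehurst 1, Claybrook 3, Rivermont 15, Stonebridge 3, Oakdale 2 (sum 26, leaving 3 seats).
Remainders in descending order: Pinehurst 0.8326, Millford 0.7163, Claybrook 0.4477, Stonebridge 0.4406, Fernley 0.4051, Rivermont 0.1438, Oakdale 0.0139.
Largest remainders: Pinehurst, Millford, Claybrook receive the extra seats.

Fernley 1; Millford 2; Pinehurst 2; Claybrook 4; Rivermont 15; Stonebridge 3; Oakdale 2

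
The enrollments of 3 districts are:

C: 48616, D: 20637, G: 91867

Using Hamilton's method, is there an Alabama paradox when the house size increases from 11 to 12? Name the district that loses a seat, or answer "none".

D

At 11 seats: C 3, D 2, G 6.
At 12 seats: C 4, D 1, G 7.
D drops from 2 to 1.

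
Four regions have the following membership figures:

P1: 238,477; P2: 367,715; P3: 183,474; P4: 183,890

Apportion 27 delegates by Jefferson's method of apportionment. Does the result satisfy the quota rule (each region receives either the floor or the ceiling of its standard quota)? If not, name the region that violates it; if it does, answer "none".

none

Standard quotas: P1 6.614, P2 10.198, P3 5.088, P4 5.100.
Jefferson allocation: P1 7, P2 10, P3 5, P4 5.
Every allocation lies between the lower and upper quota.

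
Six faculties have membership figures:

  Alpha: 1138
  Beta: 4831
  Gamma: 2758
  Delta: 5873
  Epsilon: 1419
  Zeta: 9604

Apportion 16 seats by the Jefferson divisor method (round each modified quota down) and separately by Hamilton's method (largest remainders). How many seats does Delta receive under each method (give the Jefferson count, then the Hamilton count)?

Jefferson: Alpha 0, Beta 3, Gamma 2, Delta 4, Epsilon 1, Zeta 6.
Hamilton: Alpha 1, Beta 3, Gamma 2, Delta 3, Epsilon 1, Zeta 6.
Delta gets 4 under Jefferson and 3 under Hamilton.

4 and 3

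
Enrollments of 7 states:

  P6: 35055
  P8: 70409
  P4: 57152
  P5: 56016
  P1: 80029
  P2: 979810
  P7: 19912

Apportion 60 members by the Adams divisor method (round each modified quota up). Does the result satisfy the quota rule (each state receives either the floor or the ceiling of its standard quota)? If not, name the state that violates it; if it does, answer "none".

Standard quotas: P6 1.620, P8 3.254, P4 2.641, P5 2.589, P1 3.698, P2 45.278, P7 0.920.
Adams allocation: P6 2, P8 4, P4 3, P5 3, P1 4, P2 43, P7 1.
P2 has quota 45.278 (lower 45, upper 46) but receives 43 — outside the quota interval.

P2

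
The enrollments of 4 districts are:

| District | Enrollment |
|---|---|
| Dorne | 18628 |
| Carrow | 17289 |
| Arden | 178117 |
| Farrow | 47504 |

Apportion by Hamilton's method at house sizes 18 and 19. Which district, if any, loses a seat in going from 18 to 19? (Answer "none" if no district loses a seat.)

At 18 seats: Dorne 2, Carrow 1, Arden 12, Farrow 3.
At 19 seats: Dorne 1, Carrow 1, Arden 13, Farrow 4.
Dorne drops from 2 to 1.

Dorne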